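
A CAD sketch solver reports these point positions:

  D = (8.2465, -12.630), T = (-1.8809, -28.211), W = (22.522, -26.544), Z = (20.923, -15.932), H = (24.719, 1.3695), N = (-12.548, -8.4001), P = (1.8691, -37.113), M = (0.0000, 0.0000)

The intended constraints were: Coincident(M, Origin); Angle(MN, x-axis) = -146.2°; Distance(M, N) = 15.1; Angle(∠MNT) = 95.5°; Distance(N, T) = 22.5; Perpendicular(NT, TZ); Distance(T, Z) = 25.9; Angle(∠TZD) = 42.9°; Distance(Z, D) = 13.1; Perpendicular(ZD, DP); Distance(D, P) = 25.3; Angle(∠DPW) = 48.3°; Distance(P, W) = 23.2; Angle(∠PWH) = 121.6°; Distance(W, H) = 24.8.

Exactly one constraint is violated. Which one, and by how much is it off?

Distance(W, H) = 24.8 — off by 3.20.

M = (0.00, 0.00) ✓; MN at -146.2° ✓; |MN| = 15.10 ✓; ∠MNT = 95.50° ✓; |NT| = 22.50 ✓; ∠(NT, TZ) = 90.00° ✓; |TZ| = 25.90 ✓; ∠TZD = 42.90° ✓; |ZD| = 13.10 ✓; ∠(ZD, DP) = 90.00° ✓; |DP| = 25.30 ✓; ∠DPW = 48.30° ✓; |PW| = 23.20 ✓; ∠PWH = 121.6° ✓; |WH| = 28.00 ✗.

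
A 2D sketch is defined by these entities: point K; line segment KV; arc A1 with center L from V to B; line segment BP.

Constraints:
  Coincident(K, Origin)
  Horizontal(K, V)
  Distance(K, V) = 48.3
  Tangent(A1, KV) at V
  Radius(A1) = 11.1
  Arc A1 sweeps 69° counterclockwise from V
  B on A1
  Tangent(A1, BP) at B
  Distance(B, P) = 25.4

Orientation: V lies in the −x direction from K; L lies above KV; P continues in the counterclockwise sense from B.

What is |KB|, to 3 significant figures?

38.6

Tangency of A1 to KV means the radius LV is perpendicular to KV, so L = V + (0, 11.1) = (-48.3, 11.1). On A1, V sits at bearing -90° from L; a 69° counterclockwise sweep puts B at bearing -21°, so B = L + 11.1·(cos -21°, sin -21°) = (-37.9, 7.12). Then |KB| = |B − K| = 38.6.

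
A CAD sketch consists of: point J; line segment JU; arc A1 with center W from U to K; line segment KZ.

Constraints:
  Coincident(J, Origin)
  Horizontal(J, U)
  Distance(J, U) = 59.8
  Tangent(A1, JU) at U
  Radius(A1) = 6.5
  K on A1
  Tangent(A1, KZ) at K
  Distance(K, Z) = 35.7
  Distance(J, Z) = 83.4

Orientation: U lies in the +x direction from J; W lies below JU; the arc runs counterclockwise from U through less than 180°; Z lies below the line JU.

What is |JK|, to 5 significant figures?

55.167

Checks: |WK| = 6.500 ✓; ∠(WK, KZ) = 90.00° ✓; |KZ| = 35.70 ✓; |JZ| = 83.40 ✓.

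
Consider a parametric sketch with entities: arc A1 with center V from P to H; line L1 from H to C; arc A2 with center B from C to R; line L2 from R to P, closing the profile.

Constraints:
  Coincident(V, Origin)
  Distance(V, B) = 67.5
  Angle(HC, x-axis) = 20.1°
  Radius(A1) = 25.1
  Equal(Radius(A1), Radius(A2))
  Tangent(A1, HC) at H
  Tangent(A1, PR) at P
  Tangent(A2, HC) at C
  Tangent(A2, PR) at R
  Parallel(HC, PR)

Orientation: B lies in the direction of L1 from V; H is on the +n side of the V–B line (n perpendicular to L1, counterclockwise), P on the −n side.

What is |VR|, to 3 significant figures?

72.0

Tangency of A1 to both parallel lines with radius 25.1 puts H and P at V ± 25.1·n: H = (-8.63, 23.6), P = (8.63, -23.6). Equal radii place C and R the same way about B: C = B + 25.1·n = (54.8, 46.8), R = B − 25.1·n = (72.0, -0.374). Then |VR| = |R − V| = 72.0.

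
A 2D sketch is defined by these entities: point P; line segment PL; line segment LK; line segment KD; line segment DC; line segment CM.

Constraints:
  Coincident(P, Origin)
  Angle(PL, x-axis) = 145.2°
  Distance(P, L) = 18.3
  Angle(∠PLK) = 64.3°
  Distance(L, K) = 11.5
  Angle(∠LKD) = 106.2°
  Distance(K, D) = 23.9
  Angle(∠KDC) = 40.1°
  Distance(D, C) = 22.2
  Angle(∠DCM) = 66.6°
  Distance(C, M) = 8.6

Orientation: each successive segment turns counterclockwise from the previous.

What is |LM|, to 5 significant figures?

9.1336

P is at the origin; PL runs at 145.2° with length 18.3, so L = (-15.027, 10.444). ∠PLK = 64.3° gives LK at -99.100° from the x-axis; with |LK| = 11.5, K = (-16.846, -0.91120). ∠LKD = 106.2° gives KD at -25.300° from the x-axis; with |KD| = 23.9, D = (4.7617, -11.125). ∠KDC = 40.1° gives DC at 114.60° from the x-axis; with |DC| = 22.2, C = (-4.4797, 9.0600). ∠DCM = 66.6° gives CM at -132.00° from the x-axis; with |CM| = 8.6, M = (-10.234, 2.6689). Then |LM| = |M − L| = 9.1336.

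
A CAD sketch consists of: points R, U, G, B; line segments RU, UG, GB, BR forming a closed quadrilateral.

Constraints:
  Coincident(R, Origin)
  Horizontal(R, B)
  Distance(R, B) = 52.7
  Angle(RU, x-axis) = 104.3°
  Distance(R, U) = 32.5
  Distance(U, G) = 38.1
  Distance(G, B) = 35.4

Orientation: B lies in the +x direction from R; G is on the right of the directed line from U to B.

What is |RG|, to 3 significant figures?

17.7

R is at the origin; RB is horizontal with |RB| = 52.7 and B in +x, so B = (52.7, 0). RU runs at 104.3° with |RU| = 32.5, so U = (-8.03, 31.5). G is determined by |UG| = 38.1 and |GB| = 35.4 together: it lies at the intersection of circle(U, 38.1) and circle(B, 35.4). With |UB| = 68.4, the foot of the radical line on UB is 35.7 from U and the perpendicular offset is √(38.1² − 35.7²) = 13.4. Taking the right-of-UB solution: G = (17.4, 3.16).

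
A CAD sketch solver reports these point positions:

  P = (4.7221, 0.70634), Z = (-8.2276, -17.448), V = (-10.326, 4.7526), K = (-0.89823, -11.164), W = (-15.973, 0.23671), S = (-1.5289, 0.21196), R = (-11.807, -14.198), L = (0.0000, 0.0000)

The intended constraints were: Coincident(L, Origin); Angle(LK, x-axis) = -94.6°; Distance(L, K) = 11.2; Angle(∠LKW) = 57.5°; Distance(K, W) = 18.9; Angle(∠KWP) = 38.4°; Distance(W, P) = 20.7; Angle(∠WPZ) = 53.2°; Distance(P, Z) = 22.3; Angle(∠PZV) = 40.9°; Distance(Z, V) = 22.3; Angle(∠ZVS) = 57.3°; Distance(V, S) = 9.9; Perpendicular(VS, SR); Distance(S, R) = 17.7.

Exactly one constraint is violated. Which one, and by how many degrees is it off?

Perpendicular(VS, SR) — off by 8.20°.

L = (0.00, 0.00) ✓; LK at -94.60° ✓; |LK| = 11.20 ✓; ∠LKW = 57.50° ✓; |KW| = 18.90 ✓; ∠KWP = 38.40° ✓; |WP| = 20.70 ✓; ∠WPZ = 53.20° ✓; |PZ| = 22.30 ✓; ∠PZV = 40.90° ✓; |ZV| = 22.30 ✓; ∠ZVS = 57.30° ✓; |VS| = 9.900 ✓; ∠(VS, SR) = 98.20° ✗; |SR| = 17.70 ✓.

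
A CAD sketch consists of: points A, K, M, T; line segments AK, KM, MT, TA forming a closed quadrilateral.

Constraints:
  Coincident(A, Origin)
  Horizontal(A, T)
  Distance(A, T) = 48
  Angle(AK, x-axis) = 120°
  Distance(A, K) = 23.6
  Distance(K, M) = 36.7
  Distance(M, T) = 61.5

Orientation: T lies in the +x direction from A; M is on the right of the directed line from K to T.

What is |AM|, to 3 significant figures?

19.8

A is at the origin; AT is horizontal with |AT| = 48.0 and T in +x, so T = (48.0, 0). AK runs at 120.0° with |AK| = 23.6, so K = (-11.8, 20.4). M is determined by |KM| = 36.7 and |MT| = 61.5 together: it lies at the intersection of circle(K, 36.7) and circle(T, 61.5). With |KT| = 63.2, the foot of the radical line on KT is 12.3 from K and the perpendicular offset is √(36.7² − 12.3²) = 34.6. Taking the right-of-KT solution: M = (-11.3, -16.3).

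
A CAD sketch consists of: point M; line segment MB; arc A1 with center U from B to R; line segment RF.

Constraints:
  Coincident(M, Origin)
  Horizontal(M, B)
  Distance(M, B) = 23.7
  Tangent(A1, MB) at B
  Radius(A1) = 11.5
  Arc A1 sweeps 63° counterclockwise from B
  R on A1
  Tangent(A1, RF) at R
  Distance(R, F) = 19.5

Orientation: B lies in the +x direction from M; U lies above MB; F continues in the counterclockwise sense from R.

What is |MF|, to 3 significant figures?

48.9

M is at the origin; M and B share the same y with |MB| = 23.7 and B on the +x side, so B = (23.7, 0.00). A1 meets MB tangentially, so UB is at right angles to MB, so U = B + (0, 11.5) = (23.7, 11.5). On A1, B sits at bearing -90° from U; a 63° counterclockwise sweep puts R at bearing -27°, so R = U + 11.5·(cos -27°, sin -27°) = (33.9, 6.28). A1 meets RF tangentially, so UR is at right angles to RF, so RF runs along (−sin -27°, cos -27°); with |RF| = 19.5, F = (42.8, 23.7). Then |MF| = |F − M| = 48.9.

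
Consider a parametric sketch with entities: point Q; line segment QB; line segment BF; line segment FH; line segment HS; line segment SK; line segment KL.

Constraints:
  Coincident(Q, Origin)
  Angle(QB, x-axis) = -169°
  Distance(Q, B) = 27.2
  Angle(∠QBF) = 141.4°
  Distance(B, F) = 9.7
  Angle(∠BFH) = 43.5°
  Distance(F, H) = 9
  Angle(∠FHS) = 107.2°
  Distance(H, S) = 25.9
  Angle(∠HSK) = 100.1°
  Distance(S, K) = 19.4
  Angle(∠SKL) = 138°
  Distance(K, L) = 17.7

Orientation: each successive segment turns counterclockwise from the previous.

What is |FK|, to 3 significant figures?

33.6

Q is at the origin; QB runs at -169.0° with length 27.2, so B = (-26.7, -5.19). ∠QBF = 141.4° gives BF at -130° from the x-axis; with |BF| = 9.7, F = (-33.0, -12.6). ∠BFH = 43.5° gives FH at 6.10° from the x-axis; with |FH| = 9.0, H = (-24.0, -11.6). ∠FHS = 107.2° gives HS at 78.9° from the x-axis; with |HS| = 25.9, S = (-19.1, 13.8). ∠HSK = 100.1° gives SK at 159° from the x-axis; with |SK| = 19.4, K = (-37.1, 20.8). Then |FK| = |K − F| = 33.6.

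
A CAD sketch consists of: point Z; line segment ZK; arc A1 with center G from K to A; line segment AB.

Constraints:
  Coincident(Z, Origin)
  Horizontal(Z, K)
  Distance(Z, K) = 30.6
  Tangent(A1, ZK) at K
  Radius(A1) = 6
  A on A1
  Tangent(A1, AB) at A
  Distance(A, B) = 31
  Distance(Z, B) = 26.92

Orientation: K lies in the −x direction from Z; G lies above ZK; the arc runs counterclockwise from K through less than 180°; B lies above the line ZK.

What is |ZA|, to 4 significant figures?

26.05

Checks: ∠(GK, KZ) = 90.00° ✓; |GK| = 6.000 ✓; |GA| = 6.000 ✓; ∠(GA, AB) = 90.00° ✓; |AB| = 31.00 ✓; |ZB| = 26.92 ✓.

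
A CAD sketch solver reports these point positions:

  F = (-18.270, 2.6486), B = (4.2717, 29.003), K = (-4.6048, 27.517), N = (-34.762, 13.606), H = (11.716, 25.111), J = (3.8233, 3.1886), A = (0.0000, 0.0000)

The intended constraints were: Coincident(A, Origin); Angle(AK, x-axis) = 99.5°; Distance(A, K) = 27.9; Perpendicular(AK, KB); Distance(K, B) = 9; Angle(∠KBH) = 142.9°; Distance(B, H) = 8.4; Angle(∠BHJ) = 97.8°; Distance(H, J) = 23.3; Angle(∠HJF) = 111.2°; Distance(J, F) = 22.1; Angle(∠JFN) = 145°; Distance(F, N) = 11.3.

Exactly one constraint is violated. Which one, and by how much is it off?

Distance(F, N) = 11.3 — off by 8.50.

A = (0.00, 0.00) ✓; AK at 99.50° ✓; |AK| = 27.90 ✓; ∠(AK, KB) = 90.00° ✓; |KB| = 9.000 ✓; ∠KBH = 142.9° ✓; |BH| = 8.400 ✓; ∠BHJ = 97.80° ✓; |HJ| = 23.30 ✓; ∠HJF = 111.2° ✓; |JF| = 22.10 ✓; ∠JFN = 145.0° ✓; |FN| = 19.80 ✗.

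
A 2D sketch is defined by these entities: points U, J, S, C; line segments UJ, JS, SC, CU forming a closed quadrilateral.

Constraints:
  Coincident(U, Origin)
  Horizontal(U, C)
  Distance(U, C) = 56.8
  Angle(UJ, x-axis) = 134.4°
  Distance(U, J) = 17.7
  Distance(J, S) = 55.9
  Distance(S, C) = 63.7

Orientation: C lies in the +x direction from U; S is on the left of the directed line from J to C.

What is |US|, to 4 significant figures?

59.96

Checks: |JS| = 55.90 ✓; |SC| = 63.70 ✓.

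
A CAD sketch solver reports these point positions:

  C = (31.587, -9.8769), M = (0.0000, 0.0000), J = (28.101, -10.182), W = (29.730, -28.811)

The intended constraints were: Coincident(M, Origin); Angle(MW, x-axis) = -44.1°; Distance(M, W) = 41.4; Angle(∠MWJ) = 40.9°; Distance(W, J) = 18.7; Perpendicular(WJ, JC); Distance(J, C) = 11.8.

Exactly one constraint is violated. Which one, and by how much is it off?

Distance(J, C) = 11.8 — off by 8.30.

M = (0.00, 0.00) ✓; MW at -44.10° ✓; |MW| = 41.40 ✓; ∠MWJ = 40.90° ✓; |WJ| = 18.70 ✓; ∠(WJ, JC) = 90.00° ✓; |JC| = 3.499 ✗.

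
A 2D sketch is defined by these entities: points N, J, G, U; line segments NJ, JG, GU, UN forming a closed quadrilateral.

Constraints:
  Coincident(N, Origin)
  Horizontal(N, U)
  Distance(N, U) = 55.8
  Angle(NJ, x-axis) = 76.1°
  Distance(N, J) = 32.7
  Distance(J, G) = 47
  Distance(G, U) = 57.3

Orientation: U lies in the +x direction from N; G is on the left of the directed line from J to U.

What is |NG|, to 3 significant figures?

74.1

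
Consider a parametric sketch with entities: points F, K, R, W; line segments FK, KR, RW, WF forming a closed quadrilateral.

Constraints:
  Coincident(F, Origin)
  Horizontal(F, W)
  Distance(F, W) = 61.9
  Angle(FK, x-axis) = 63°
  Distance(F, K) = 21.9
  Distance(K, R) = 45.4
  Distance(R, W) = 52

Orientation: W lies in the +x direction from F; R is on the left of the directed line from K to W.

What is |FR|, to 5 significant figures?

66.165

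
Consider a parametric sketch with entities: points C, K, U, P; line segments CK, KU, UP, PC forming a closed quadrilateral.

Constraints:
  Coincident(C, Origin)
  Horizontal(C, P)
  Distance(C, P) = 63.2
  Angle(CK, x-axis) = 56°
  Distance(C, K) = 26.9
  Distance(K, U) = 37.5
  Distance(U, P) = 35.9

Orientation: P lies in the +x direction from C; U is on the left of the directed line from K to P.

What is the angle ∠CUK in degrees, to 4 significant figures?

15.89°

Checks: |KU| = 37.50 ✓; |UP| = 35.90 ✓.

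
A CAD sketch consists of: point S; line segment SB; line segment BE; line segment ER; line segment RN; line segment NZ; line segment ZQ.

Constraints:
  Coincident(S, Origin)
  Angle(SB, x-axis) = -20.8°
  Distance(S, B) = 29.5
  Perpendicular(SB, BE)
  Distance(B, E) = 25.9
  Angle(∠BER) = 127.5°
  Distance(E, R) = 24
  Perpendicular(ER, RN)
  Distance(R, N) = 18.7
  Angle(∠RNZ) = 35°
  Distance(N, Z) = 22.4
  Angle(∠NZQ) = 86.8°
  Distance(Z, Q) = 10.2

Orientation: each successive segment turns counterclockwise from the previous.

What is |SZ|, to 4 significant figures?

38.32

S is at the origin; SB runs at -20.8° with length 29.5, so B = (27.58, -10.48). SB ⟂ BE, so BE runs at 69.20°; with |BE| = 25.9, E = (36.77, 13.74). ∠BER = 127.5° gives ER at 121.7° from the x-axis; with |ER| = 24.0, R = (24.16, 34.16). ER is perpendicular to RN, so RN runs at -148.3°; with |RN| = 18.7, N = (8.253, 24.33). ∠RNZ = 35.0° gives NZ at -3.300° from the x-axis; with |NZ| = 22.4, Z = (30.62, 23.04). Then |SZ| = |Z − S| = 38.32.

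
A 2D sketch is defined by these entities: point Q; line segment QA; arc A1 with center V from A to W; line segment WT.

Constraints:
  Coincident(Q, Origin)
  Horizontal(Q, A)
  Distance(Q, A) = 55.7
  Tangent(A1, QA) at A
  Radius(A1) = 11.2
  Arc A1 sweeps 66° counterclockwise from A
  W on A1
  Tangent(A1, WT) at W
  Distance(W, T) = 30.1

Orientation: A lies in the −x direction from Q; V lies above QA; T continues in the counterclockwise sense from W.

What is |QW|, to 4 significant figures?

45.95

Tangency of A1 to QA means the radius VA is perpendicular to QA, so V = A + (0, 11.2) = (-55.70, 11.20). On A1, A sits at bearing -90° from V; a 66° counterclockwise sweep puts W at bearing -24°, so W = V + 11.2·(cos -24°, sin -24°) = (-45.47, 6.645). Then |QW| = |W − Q| = 45.95.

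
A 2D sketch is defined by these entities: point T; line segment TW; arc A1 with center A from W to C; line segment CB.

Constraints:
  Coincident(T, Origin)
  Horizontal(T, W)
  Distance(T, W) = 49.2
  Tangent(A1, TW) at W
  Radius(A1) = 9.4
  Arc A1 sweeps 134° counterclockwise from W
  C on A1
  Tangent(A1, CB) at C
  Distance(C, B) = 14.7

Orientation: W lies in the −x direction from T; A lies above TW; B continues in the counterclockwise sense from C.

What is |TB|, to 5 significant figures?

58.945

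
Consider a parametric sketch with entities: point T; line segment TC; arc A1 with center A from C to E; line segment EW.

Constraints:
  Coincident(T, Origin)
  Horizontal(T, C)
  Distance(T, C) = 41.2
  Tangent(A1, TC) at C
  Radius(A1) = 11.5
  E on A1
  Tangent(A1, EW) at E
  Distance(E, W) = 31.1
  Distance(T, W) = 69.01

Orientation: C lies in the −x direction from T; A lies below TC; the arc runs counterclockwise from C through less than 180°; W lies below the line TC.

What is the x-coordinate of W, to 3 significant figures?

-55.0

T is at the origin; TC is horizontal with |TC| = 41.2 and C on the −x side, so C = (-41.2, 0.00). A1 meets TC tangentially, so AC is at right angles to TC, so A = C + (0, -11.5) = (-41.2, -11.5). Since AE ⟂ EW (tangency), |AW| = √(11.5² + 31.1²) = 33.2 regardless of where E sits on A1. So W lies on both circle(T, 69.01) and circle(A, 33.2); the below-TC intersection is W = (-55.0, -41.6). E is the foot of the tangent from W: E = (-52.7, -10.6).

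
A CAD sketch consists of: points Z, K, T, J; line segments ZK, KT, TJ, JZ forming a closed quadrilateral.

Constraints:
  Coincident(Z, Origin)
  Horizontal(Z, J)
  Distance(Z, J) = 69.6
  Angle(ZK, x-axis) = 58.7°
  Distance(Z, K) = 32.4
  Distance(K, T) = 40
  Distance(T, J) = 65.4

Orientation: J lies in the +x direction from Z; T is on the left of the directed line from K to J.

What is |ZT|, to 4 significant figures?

72.27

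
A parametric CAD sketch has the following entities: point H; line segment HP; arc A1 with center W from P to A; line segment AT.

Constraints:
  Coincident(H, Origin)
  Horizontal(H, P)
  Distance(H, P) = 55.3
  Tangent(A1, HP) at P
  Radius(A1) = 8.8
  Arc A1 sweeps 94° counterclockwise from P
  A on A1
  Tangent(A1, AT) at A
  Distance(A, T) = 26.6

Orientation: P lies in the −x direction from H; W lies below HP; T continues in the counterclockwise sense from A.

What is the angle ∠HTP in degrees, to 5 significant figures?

49.083°

H is at the origin; H and P share the same y with |HP| = 55.3 and P on the −x side, so P = (-55.300, 0.0000). Tangency of A1 to HP means the radius WP is perpendicular to HP, so W = P + (0, -8.8) = (-55.300, -8.8000). On A1, P sits at bearing 90° from W; a 94° counterclockwise sweep puts A at bearing 184°, so A = W + 8.8·(cos 184°, sin 184°) = (-64.079, -9.4139). The tangent condition forces WA to be normal to AT, so AT runs along (−sin 184°, cos 184°); with |AT| = 26.6, T = (-62.223, -35.949). Then cos ∠HTP = TH·TP / (|TH||TP|), giving 49.083°.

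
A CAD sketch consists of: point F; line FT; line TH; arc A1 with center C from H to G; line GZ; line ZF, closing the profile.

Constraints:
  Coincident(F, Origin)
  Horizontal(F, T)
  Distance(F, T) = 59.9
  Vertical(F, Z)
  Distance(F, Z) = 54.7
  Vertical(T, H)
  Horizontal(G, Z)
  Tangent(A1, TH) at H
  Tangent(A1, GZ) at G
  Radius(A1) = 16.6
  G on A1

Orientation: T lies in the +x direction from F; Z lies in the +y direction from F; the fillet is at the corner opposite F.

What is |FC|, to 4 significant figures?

57.68

F is at the origin; FT is horizontal with |FT| = 59.9 and T on the +x side, so T = (59.90, 0.000). FZ is vertical with |FZ| = 54.7 and Z on the +y side, so Z = (0.000, 54.70). The virtual corner opposite F is at (59.90, 54.70). The tangent condition forces CH to be normal to TH and the tangent condition forces CG to be normal to GZ, with radius 16.6, so the center C sits 16.6 in from both sides at C = (43.30, 38.10). Then |FC| = |C − F| = 57.68.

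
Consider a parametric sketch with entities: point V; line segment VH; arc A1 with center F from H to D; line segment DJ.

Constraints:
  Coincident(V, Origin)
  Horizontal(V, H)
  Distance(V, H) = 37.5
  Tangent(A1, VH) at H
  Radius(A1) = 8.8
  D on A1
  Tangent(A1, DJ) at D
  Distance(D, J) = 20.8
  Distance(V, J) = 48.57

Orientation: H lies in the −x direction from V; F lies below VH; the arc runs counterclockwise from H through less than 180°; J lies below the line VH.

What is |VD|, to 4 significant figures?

47.19

Checks: |VH| = 37.50 ✓; |FD| = 8.800 ✓; ∠(FD, DJ) = 90.00° ✓; |DJ| = 20.80 ✓; |VJ| = 48.57 ✓.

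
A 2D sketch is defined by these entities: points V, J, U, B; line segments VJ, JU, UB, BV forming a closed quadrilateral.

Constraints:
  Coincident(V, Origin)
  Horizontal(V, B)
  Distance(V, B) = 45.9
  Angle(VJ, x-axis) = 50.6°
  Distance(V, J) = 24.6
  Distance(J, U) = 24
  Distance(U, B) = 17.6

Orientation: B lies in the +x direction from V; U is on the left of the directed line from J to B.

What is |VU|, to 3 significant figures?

42.7

V is at the origin; V and B share the same y with |VB| = 45.9 and B in +x, so B = (45.9, 0). VJ runs at 50.6° with |VJ| = 24.6, so J = (15.6, 19.0). U is determined by |JU| = 24.0 and |UB| = 17.6 together: it lies at the intersection of circle(J, 24.0) and circle(B, 17.6). With |JB| = 35.8, the foot of the radical line on JB is 21.6 from J and the perpendicular offset is √(24.0² − 21.6²) = 10.5. Taking the left-of-JB solution: U = (39.5, 16.4).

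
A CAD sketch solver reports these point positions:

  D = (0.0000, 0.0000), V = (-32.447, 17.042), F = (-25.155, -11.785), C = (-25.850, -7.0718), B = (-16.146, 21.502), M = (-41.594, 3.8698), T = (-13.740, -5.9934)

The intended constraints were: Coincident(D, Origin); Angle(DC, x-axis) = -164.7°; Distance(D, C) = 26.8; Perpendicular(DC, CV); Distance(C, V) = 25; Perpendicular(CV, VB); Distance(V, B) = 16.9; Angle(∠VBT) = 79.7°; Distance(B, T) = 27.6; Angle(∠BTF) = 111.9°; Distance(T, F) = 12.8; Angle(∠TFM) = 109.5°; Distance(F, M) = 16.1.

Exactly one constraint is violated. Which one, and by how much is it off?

Distance(F, M) = 16.1 — off by 6.60.

D = (0.00, 0.00) ✓; DC at -164.7° ✓; |DC| = 26.80 ✓; ∠(DC, CV) = 90.00° ✓; |CV| = 25.00 ✓; ∠(CV, VB) = 90.00° ✓; |VB| = 16.90 ✓; ∠VBT = 79.70° ✓; |BT| = 27.60 ✓; ∠BTF = 111.9° ✓; |TF| = 12.80 ✓; ∠TFM = 109.5° ✓; |FM| = 22.70 ✗.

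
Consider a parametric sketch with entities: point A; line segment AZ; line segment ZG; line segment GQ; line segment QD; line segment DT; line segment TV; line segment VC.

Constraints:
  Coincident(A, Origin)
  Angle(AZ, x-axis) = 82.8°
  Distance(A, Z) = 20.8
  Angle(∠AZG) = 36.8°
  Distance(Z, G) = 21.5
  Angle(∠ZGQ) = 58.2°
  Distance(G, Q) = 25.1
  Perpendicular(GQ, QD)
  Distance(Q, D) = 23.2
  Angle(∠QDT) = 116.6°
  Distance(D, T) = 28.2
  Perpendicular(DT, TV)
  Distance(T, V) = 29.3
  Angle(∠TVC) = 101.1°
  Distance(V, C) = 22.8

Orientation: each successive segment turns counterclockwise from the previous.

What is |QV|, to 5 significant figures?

39.525

∠QDT = 116.6° gives DT at 141.20° from the x-axis; with |DT| = 28.2, T = (-4.8697, 40.212). DT is perpendicular to TV, so TV runs at -128.80°; with |TV| = 29.3, V = (-23.229, 17.378). Then |QV| = |V − Q| = 39.525.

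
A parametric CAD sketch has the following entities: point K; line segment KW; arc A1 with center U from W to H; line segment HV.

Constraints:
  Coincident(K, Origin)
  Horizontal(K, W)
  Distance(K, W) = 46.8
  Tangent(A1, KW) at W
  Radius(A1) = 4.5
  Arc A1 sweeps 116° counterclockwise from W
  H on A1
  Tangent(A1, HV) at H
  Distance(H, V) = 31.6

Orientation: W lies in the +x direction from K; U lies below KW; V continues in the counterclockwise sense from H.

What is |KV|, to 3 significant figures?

66.5

K is at the origin; KW is horizontal with |KW| = 46.8 and W on the +x side, so W = (46.8, 0.00). Since A1 is tangent to KW there, UW ⟂ KW, so U = W + (0, -4.5) = (46.8, -4.50). On A1, W sits at bearing 90° from U; a 116° counterclockwise sweep puts H at bearing 206°, so H = U + 4.5·(cos 206°, sin 206°) = (42.8, -6.47). A1 meets HV tangentially, so UH is at right angles to HV, so HV runs along (−sin 206°, cos 206°); with |HV| = 31.6, V = (56.6, -34.9). Then |KV| = |V − K| = 66.5.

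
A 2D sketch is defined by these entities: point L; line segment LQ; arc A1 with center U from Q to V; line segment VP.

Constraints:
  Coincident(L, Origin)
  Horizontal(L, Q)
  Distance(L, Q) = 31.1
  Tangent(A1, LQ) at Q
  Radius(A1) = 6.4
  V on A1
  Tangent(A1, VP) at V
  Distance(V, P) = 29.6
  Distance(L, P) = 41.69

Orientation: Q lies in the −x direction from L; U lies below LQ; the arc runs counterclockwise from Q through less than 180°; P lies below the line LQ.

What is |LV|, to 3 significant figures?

37.9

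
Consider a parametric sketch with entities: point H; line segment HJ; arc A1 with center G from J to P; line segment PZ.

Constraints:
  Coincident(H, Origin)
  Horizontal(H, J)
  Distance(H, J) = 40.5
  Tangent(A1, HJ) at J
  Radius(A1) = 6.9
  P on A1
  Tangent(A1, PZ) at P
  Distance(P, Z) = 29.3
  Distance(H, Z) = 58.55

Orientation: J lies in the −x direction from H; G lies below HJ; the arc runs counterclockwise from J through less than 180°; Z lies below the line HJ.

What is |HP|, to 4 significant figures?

47.95

Checks: |GP| = 6.900 ✓; ∠(GP, PZ) = 90.00° ✓; |PZ| = 29.30 ✓; |HZ| = 58.55 ✓.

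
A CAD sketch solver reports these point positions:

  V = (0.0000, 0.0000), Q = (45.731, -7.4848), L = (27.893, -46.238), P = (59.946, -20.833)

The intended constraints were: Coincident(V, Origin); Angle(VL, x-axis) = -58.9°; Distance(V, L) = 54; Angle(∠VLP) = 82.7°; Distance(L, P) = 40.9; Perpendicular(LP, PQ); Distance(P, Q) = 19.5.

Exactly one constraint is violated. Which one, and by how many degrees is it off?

Perpendicular(LP, PQ) — off by 8.40°.

V = (0.00, 0.00) ✓; VL at -58.90° ✓; |VL| = 54.00 ✓; ∠VLP = 82.70° ✓; |LP| = 40.90 ✓; ∠(LP, PQ) = 98.40° ✗; |PQ| = 19.50 ✓.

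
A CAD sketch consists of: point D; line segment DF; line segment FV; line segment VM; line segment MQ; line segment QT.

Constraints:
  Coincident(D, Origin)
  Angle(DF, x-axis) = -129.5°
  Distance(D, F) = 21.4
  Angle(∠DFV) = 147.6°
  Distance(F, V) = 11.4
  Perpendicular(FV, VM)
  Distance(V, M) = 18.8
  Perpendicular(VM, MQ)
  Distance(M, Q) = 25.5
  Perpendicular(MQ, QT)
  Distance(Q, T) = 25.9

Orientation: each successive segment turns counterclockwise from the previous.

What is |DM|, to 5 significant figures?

30.367

∠DFV = 147.6° gives FV at -97.100° from the x-axis; with |FV| = 11.4, V = (-15.021, -27.825). FV ⟂ VM, so VM runs at -7.1000°; with |VM| = 18.8, M = (3.6347, -30.149). Then |DM| = |M − D| = 30.367.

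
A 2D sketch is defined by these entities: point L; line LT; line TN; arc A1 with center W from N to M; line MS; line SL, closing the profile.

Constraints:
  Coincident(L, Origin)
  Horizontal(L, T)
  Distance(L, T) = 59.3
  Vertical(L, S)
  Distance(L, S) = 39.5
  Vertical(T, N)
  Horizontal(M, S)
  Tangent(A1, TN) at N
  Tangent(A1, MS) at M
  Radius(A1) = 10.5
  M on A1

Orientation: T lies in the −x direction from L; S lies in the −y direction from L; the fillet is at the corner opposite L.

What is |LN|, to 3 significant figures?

66.0

The virtual corner opposite L is at (-59.3, -39.5). Tangency of A1 to TN means the radius WN is perpendicular to TN and tangency of A1 to MS means the radius WM is perpendicular to MS, with radius 10.5, so the center W sits 10.5 in from both sides at W = (-48.8, -29.0). That places the tangent points at N = (-59.3, -29.0) on TN and M = (-48.8, -39.5) on MS. Then |LN| = |N − L| = 66.0.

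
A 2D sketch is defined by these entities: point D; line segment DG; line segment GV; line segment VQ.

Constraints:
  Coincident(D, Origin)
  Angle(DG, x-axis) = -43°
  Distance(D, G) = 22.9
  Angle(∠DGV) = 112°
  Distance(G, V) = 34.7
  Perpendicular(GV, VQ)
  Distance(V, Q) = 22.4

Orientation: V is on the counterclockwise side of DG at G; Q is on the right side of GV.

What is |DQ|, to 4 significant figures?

61.46

D is at the origin; DG runs at -43.0° with length 22.9, so G = 22.9·(cos -43.0°, sin -43.0°) = (16.75, -15.62). ∠DGV = 112.0°, so GV runs at -43.0° + (180° − 112.0°) = 25.00° from the x-axis; with |GV| = 34.7, V = G + 34.7·(cos 25.00°, sin 25.00°) = (48.20, -0.9529). The perpendicularity gives VQ at right angles to GV; with |VQ| = 22.4 on the right of GV, Q = V + 22.4·(0.4226, -0.9063) = (57.66, -21.25). Then |DQ| = |Q − D| = 61.46.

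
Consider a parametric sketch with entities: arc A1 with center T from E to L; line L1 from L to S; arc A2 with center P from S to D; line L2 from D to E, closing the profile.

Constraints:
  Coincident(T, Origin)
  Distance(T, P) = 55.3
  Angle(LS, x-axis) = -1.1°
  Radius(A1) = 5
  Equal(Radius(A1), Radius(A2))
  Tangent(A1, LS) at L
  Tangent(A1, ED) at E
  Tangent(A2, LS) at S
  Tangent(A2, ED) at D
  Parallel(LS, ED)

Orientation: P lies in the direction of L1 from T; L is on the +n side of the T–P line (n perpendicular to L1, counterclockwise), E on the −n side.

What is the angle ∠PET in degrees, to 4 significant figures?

84.83°

T is at the origin and P lies 55.3 along u from T, so P = 55.3·u = (55.29, -1.062). Tangency of A1 to both parallel lines with radius 5.0 puts L and E at T ± 5.0·n: L = (0.09599, 4.999), E = (-0.09599, -4.999). Then cos ∠PET = EP·ET / (|EP||ET|), giving 84.83°.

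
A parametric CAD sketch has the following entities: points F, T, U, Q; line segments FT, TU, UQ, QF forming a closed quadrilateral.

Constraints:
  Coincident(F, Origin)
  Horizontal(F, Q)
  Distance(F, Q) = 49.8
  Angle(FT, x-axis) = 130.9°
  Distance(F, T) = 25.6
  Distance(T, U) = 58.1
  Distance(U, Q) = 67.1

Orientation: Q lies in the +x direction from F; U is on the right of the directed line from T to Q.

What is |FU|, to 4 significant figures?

38.12

Checks: |TU| = 58.10 ✓; |UQ| = 67.10 ✓.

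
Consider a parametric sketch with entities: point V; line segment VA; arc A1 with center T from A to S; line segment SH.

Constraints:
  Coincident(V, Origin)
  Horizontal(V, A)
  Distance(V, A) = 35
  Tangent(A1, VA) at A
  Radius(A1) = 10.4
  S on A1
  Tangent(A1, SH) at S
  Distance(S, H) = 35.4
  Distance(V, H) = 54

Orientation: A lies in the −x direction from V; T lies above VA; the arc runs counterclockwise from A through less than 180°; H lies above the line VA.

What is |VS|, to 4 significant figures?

27.07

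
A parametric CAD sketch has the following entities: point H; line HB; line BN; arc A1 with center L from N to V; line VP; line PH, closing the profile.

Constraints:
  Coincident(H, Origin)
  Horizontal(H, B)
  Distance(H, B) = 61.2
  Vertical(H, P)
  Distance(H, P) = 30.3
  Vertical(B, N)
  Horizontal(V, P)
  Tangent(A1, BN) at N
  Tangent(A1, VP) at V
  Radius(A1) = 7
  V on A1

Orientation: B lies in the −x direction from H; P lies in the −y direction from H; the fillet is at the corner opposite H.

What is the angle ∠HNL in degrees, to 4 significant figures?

20.84°

H is at the origin; HB is horizontal with |HB| = 61.2 and B on the −x side, so B = (-61.20, 0.000). H and P share the same x with |HP| = 30.3 and P on the −y side, so P = (0.000, -30.30). The virtual corner opposite H is at (-61.20, -30.30). Tangency of A1 to BN means the radius LN is perpendicular to BN and since A1 is tangent to VP there, LV ⟂ VP, with radius 7.0, so the center L sits 7.0 in from both sides at L = (-54.20, -23.30). That places the tangent points at N = (-61.20, -23.30) on BN and V = (-54.20, -30.30) on VP. Then cos ∠HNL = NH·NL / (|NH||NL|), giving 20.84°.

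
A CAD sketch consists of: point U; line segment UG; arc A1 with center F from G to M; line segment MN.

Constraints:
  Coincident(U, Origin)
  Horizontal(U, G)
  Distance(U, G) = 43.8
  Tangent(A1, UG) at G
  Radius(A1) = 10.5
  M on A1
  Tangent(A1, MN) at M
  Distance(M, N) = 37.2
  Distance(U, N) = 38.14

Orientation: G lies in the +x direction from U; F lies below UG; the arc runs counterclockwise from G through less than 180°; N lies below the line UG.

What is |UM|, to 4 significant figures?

35.41

U is at the origin; U and G share the same y with |UG| = 43.8 and G on the +x side, so G = (43.80, 0.000). Tangency of A1 to UG means the radius FG is perpendicular to UG, so F = G + (0, -10.5) = (43.80, -10.50). Since FM ⟂ MN (tangency), |FN| = √(10.5² + 37.2²) = 38.65 regardless of where M sits on A1. So N lies on both circle(U, 38.14) and circle(F, 38.65); the below-UG intersection is N = (14.23, -35.39). M is the foot of the tangent from N: M = (35.11, -4.605).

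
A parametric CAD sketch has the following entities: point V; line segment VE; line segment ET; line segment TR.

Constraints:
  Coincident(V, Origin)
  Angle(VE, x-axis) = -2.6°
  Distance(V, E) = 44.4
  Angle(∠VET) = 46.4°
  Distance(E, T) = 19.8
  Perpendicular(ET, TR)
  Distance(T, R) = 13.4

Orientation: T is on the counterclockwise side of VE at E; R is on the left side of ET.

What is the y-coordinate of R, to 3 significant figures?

4.14

V is at the origin; VE runs at -2.6° with length 44.4, so E = 44.4·(cos -2.6°, sin -2.6°) = (44.4, -2.01). ∠VET = 46.4°, so ET runs at -2.6° + (180° − 46.4°) = 131° from the x-axis; with |ET| = 19.8, T = E + 19.8·(cos 131°, sin 131°) = (31.4, 12.9). ET ⟂ TR; with |TR| = 13.4 on the left of ET, R = T + 13.4·(-0.755, -0.656) = (21.3, 4.14). So R.y = 4.14.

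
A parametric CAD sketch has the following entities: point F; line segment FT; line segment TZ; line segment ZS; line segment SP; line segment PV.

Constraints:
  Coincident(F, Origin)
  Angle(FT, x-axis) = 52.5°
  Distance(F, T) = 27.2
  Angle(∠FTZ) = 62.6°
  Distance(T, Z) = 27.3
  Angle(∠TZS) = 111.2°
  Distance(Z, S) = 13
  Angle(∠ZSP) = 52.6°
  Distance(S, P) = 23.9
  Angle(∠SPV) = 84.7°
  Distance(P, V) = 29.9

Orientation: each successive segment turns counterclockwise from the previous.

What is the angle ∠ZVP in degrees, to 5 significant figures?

39.556°

F is at the origin; FT runs at 52.5° with length 27.2, so T = (16.558, 21.579). ∠FTZ = 62.6° gives TZ at 169.90° from the x-axis; with |TZ| = 27.3, Z = (-10.319, 26.367). ∠TZS = 111.2° gives ZS at -121.30° from the x-axis; with |ZS| = 13.0, S = (-17.072, 15.259). ∠ZSP = 52.6° gives SP at 6.1000° from the x-axis; with |SP| = 23.9, P = (6.6923, 17.798). ∠SPV = 84.7° gives PV at 101.40° from the x-axis; with |PV| = 29.9, V = (0.78235, 47.109). Then cos ∠ZVP = VZ·VP / (|VZ||VP|), giving 39.556°.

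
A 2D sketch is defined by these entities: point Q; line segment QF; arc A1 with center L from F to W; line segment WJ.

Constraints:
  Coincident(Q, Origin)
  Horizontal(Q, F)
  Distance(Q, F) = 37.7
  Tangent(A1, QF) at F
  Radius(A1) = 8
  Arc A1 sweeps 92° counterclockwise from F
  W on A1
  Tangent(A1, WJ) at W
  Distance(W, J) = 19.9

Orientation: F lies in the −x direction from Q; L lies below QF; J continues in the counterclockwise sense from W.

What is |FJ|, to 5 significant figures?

29.098

Q is at the origin; Q and F share the same y with |QF| = 37.7 and F on the −x side, so F = (-37.700, 0.0000). Tangency of A1 to QF means the radius LF is perpendicular to QF, so L = F + (0, -8) = (-37.700, -8.0000). On A1, F sits at bearing 90° from L; a 92° counterclockwise sweep puts W at bearing 182°, so W = L + 8.0·(cos 182°, sin 182°) = (-45.695, -8.2792). The tangent condition forces LW to be normal to WJ, so WJ runs along (−sin 182°, cos 182°); with |WJ| = 19.9, J = (-45.001, -28.167). Then |FJ| = |J − F| = 29.098.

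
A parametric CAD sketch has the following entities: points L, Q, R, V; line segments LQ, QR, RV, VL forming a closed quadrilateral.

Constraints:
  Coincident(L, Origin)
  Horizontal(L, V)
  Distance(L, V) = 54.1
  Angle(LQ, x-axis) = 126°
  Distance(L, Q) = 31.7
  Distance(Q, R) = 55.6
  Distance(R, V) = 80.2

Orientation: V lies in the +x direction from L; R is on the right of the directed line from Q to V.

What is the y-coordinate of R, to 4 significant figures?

-29.93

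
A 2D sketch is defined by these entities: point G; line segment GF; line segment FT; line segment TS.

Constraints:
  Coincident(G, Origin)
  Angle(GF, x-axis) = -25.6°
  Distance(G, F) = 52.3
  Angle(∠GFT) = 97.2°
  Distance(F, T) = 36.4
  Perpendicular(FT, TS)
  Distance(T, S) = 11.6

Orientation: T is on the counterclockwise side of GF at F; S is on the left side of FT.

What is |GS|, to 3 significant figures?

58.9

G is at the origin; GF runs at -25.6° with length 52.3, so F = 52.3·(cos -25.6°, sin -25.6°) = (47.2, -22.6). ∠GFT = 97.2°, so FT runs at -25.6° + (180° − 97.2°) = 57.2° from the x-axis; with |FT| = 36.4, T = F + 36.4·(cos 57.2°, sin 57.2°) = (66.9, 8.00). The perpendicularity gives TS at right angles to FT; with |TS| = 11.6 on the left of FT, S = T + 11.6·(-0.841, 0.542) = (57.1, 14.3). Then |GS| = |S − G| = 58.9.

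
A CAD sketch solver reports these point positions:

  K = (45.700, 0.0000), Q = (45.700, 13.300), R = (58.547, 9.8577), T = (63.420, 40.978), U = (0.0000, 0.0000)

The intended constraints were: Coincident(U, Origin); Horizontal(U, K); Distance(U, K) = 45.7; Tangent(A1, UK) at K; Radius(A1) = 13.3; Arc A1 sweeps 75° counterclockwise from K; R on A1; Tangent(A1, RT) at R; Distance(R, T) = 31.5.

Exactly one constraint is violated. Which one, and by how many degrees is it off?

Tangent(A1, RT) at R — off by 6.10°.

U = (0.00, 0.00) ✓; U.y = 0.00, K.y = 0.00 ✓; |UK| = 45.70 ✓; ∠(QK, KU) = 90.00° ✓; |QK| = 13.30 ✓; bearing(Q→R) − bearing(Q→K) = 75.00° ✓; |QR| = 13.30 ✓; ∠(QR, RT) = 83.90° ✗; |RT| = 31.50 ✓.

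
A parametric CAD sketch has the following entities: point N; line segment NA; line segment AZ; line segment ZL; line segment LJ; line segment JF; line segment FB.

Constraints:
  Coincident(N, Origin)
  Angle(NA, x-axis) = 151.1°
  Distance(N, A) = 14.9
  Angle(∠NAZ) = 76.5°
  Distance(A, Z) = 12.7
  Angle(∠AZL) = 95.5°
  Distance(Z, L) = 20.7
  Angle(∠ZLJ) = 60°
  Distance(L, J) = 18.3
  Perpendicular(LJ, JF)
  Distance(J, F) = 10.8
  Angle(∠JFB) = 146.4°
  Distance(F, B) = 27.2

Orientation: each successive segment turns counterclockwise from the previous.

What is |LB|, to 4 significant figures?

33.61

The perpendicularity gives JF at right angles to LJ, so JF runs at -170.9°; with |JF| = 10.8, F = (-10.64, 3.934). ∠JFB = 146.4° gives FB at -137.3° from the x-axis; with |FB| = 27.2, B = (-30.63, -14.51). Then |LB| = |B − L| = 33.61.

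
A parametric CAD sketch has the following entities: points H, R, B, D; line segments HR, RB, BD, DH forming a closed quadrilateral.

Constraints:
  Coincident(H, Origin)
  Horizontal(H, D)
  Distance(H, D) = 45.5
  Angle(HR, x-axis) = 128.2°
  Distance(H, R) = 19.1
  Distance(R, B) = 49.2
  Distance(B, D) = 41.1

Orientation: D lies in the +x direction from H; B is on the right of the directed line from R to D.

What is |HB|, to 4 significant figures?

30.28

H is at the origin; H and D share the same y with |HD| = 45.5 and D in +x, so D = (45.5, 0). HR runs at 128.2° with |HR| = 19.1, so R = (-11.81, 15.01). B is determined by |RB| = 49.2 and |BD| = 41.1 together: it lies at the intersection of circle(R, 49.2) and circle(D, 41.1). With |RD| = 59.24, the foot of the radical line on RD is 35.80 from R and the perpendicular offset is √(49.2² − 35.80²) = 33.75. Taking the right-of-RD solution: B = (14.26, -26.71).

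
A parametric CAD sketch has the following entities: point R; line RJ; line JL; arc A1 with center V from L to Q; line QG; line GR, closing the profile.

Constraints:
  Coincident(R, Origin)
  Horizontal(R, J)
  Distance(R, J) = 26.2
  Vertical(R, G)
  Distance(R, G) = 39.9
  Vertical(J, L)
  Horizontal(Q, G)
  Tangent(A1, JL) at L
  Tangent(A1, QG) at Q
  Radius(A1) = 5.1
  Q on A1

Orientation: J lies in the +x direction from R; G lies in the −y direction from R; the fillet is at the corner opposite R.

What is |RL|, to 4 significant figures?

43.56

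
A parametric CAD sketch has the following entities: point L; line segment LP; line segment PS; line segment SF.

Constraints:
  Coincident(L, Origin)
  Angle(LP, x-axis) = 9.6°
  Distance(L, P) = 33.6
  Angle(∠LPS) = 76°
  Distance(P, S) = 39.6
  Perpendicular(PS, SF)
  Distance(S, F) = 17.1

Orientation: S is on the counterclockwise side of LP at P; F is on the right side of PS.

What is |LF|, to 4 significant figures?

58.83

L is at the origin; LP runs at 9.6° with length 33.6, so P = 33.6·(cos 9.6°, sin 9.6°) = (33.13, 5.603). ∠LPS = 76.0°, so PS runs at 9.6° + (180° − 76.0°) = 113.6° from the x-axis; with |PS| = 39.6, S = P + 39.6·(cos 113.6°, sin 113.6°) = (17.28, 41.89). PS ⟂ SF; with |SF| = 17.1 on the right of PS, F = S + 17.1·(0.9164, 0.4003) = (32.95, 48.74). Then |LF| = |F − L| = 58.83.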